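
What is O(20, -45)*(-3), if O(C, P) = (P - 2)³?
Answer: 311469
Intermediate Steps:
O(C, P) = (-2 + P)³
O(20, -45)*(-3) = (-2 - 45)³*(-3) = (-47)³*(-3) = -103823*(-3) = 311469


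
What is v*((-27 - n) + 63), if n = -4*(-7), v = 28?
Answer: 224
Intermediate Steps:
n = 28
v*((-27 - n) + 63) = 28*((-27 - 1*28) + 63) = 28*((-27 - 28) + 63) = 28*(-55 + 63) = 28*8 = 224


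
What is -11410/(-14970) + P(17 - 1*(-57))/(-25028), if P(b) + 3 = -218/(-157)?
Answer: 4483819577/5882305812 ≈ 0.76226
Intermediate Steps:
P(b) = -253/157 (P(b) = -3 - 218/(-157) = -3 - 218*(-1/157) = -3 + 218/157 = -253/157)
-11410/(-14970) + P(17 - 1*(-57))/(-25028) = -11410/(-14970) - 253/157/(-25028) = -11410*(-1/14970) - 253/157*(-1/25028) = 1141/1497 + 253/3929396 = 4483819577/5882305812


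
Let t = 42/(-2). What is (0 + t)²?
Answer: 441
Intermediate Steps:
t = -21 (t = 42*(-½) = -21)
(0 + t)² = (0 - 21)² = (-21)² = 441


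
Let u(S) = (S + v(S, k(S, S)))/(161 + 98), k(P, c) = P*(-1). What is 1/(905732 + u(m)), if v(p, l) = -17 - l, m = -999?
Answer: 259/234582573 ≈ 1.1041e-6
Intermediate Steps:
k(P, c) = -P
u(S) = -17/259 + 2*S/259 (u(S) = (S + (-17 - (-1)*S))/(161 + 98) = (S + (-17 + S))/259 = (-17 + 2*S)*(1/259) = -17/259 + 2*S/259)
1/(905732 + u(m)) = 1/(905732 + (-17/259 + (2/259)*(-999))) = 1/(905732 + (-17/259 - 54/7)) = 1/(905732 - 2015/259) = 1/(234582573/259) = 259/234582573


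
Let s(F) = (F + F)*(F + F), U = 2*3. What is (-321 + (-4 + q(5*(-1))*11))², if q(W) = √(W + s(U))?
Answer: 122444 - 7150*√139 ≈ 38147.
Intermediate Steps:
U = 6
s(F) = 4*F² (s(F) = (2*F)*(2*F) = 4*F²)
q(W) = √(144 + W) (q(W) = √(W + 4*6²) = √(W + 4*36) = √(W + 144) = √(144 + W))
(-321 + (-4 + q(5*(-1))*11))² = (-321 + (-4 + √(144 + 5*(-1))*11))² = (-321 + (-4 + √(144 - 5)*11))² = (-321 + (-4 + √139*11))² = (-321 + (-4 + 11*√139))² = (-325 + 11*√139)²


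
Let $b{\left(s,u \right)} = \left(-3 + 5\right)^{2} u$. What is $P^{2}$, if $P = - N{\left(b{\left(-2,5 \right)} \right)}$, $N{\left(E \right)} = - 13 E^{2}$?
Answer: $27040000$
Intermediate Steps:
$b{\left(s,u \right)} = 4 u$ ($b{\left(s,u \right)} = 2^{2} u = 4 u$)
$P = 5200$ ($P = - \left(-13\right) \left(4 \cdot 5\right)^{2} = - \left(-13\right) 20^{2} = - \left(-13\right) 400 = \left(-1\right) \left(-5200\right) = 5200$)
$P^{2} = 5200^{2} = 27040000$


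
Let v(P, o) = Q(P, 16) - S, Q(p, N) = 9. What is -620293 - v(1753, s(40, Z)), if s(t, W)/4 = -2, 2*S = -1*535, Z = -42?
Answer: -1241139/2 ≈ -6.2057e+5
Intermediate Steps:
S = -535/2 (S = (-1*535)/2 = (1/2)*(-535) = -535/2 ≈ -267.50)
s(t, W) = -8 (s(t, W) = 4*(-2) = -8)
v(P, o) = 553/2 (v(P, o) = 9 - 1*(-535/2) = 9 + 535/2 = 553/2)
-620293 - v(1753, s(40, Z)) = -620293 - 1*553/2 = -620293 - 553/2 = -1241139/2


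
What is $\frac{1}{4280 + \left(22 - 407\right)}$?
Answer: $\frac{1}{3895} \approx 0.00025674$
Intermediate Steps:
$\frac{1}{4280 + \left(22 - 407\right)} = \frac{1}{4280 - 385} = \frac{1}{3895}$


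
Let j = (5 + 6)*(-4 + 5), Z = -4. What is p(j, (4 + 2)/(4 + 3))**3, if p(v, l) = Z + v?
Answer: 343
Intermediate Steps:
j = 11 (j = 11*1 = 11)
p(v, l) = -4 + v
p(j, (4 + 2)/(4 + 3))**3 = (-4 + 11)**3 = 7**3 = 343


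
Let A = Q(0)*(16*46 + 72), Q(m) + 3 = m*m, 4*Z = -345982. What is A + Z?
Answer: -177839/2 ≈ -88920.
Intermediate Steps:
Z = -172991/2 (Z = (1/4)*(-345982) = -172991/2 ≈ -86496.)
Q(m) = -3 + m**2 (Q(m) = -3 + m*m = -3 + m**2)
A = -2424 (A = (-3 + 0**2)*(16*46 + 72) = (-3 + 0)*(736 + 72) = -3*808 = -2424)
A + Z = -2424 - 172991/2 = -177839/2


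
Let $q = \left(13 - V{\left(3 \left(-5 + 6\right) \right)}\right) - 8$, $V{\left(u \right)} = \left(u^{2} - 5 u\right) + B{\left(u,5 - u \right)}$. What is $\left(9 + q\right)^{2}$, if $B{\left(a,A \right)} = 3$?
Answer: $289$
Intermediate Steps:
$V{\left(u \right)} = 3 + u^{2} - 5 u$ ($V{\left(u \right)} = \left(u^{2} - 5 u\right) + 3 = 3 + u^{2} - 5 u$)
$q = 8$ ($q = \left(13 - \left(3 + \left(3 \left(-5 + 6\right)\right)^{2} - 5 \cdot 3 \left(-5 + 6\right)\right)\right) - 8 = \left(13 - \left(3 + \left(3 \cdot 1\right)^{2} - 5 \cdot 3 \cdot 1\right)\right) - 8 = \left(13 - \left(3 + 3^{2} - 15\right)\right) - 8 = \left(13 - \left(3 + 9 - 15\right)\right) - 8 = \left(13 - -3\right) - 8 = \left(13 + 3\right) - 8 = 16 - 8 = 8$)
$\left(9 + q\right)^{2} = \left(9 + 8\right)^{2} = 17^{2} = 289$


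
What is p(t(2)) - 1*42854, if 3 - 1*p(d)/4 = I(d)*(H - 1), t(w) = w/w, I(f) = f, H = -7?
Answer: -42810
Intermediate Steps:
t(w) = 1
p(d) = 12 + 32*d (p(d) = 12 - 4*d*(-7 - 1) = 12 - 4*d*(-8) = 12 - (-32)*d = 12 + 32*d)
p(t(2)) - 1*42854 = (12 + 32*1) - 1*42854 = (12 + 32) - 42854 = 44 - 42854 = -42810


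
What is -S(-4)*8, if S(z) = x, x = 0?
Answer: 0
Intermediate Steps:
S(z) = 0
-S(-4)*8 = -1*0*8 = 0*8 = 0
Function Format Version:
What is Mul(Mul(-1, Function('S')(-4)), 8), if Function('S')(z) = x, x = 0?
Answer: 0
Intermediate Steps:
Function('S')(z) = 0
Mul(Mul(-1, Function('S')(-4)), 8) = Mul(Mul(-1, 0), 8) = Mul(0, 8) = 0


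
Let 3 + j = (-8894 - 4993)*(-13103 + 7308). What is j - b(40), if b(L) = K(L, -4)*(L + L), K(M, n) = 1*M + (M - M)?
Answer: 80471962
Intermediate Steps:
K(M, n) = M (K(M, n) = M + 0 = M)
b(L) = 2*L**2 (b(L) = L*(L + L) = L*(2*L) = 2*L**2)
j = 80475162 (j = -3 + (-8894 - 4993)*(-13103 + 7308) = -3 - 13887*(-5795) = -3 + 80475165 = 80475162)
j - b(40) = 80475162 - 2*40**2 = 80475162 - 2*1600 = 80475162 - 1*3200 = 80475162 - 3200 = 80471962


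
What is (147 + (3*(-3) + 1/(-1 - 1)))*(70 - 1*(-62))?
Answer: 18150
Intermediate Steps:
(147 + (3*(-3) + 1/(-1 - 1)))*(70 - 1*(-62)) = (147 + (-9 + 1/(-2)))*(70 + 62) = (147 + (-9 - 1/2))*132 = (147 - 19/2)*132 = (275/2)*132 = 18150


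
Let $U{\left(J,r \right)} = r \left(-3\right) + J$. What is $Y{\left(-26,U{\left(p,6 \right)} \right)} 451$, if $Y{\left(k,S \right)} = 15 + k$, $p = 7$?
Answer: $-4961$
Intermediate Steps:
$U{\left(J,r \right)} = J - 3 r$ ($U{\left(J,r \right)} = - 3 r + J = J - 3 r$)
$Y{\left(-26,U{\left(p,6 \right)} \right)} 451 = \left(15 - 26\right) 451 = \left(-11\right) 451 = -4961$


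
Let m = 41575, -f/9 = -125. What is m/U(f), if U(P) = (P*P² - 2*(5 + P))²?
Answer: 1663/81091203753719929 ≈ 2.0508e-14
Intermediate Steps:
f = 1125 (f = -9*(-125) = 1125)
U(P) = (-10 + P³ - 2*P)² (U(P) = (P³ + (-10 - 2*P))² = (-10 + P³ - 2*P)²)
m/U(f) = 41575/((10 - 1*1125³ + 2*1125)²) = 41575/((10 - 1*1423828125 + 2250)²) = 41575/((10 - 1423828125 + 2250)²) = 41575/((-1423825865)²) = 41575/2027280093842998225 = 41575*(1/2027280093842998225) = 1663/81091203753719929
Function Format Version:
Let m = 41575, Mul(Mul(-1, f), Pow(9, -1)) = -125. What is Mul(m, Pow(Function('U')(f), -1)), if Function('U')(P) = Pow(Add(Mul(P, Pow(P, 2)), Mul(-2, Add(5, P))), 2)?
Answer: Rational(1663, 81091203753719929) ≈ 2.0508e-14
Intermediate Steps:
f = 1125 (f = Mul(-9, -125) = 1125)
Function('U')(P) = Pow(Add(-10, Pow(P, 3), Mul(-2, P)), 2) (Function('U')(P) = Pow(Add(Pow(P, 3), Add(-10, Mul(-2, P))), 2) = Pow(Add(-10, Pow(P, 3), Mul(-2, P)), 2))
Mul(m, Pow(Function('U')(f), -1)) = Mul(41575, Pow(Pow(Add(10, Mul(-1, Pow(1125, 3)), Mul(2, 1125)), 2), -1)) = Mul(41575, Pow(Pow(Add(10, Mul(-1, 1423828125), 2250), 2), -1)) = Mul(41575, Pow(Pow(Add(10, -1423828125, 2250), 2), -1)) = Mul(41575, Pow(Pow(-1423825865, 2), -1)) = Mul(41575, Pow(2027280093842998225, -1)) = Mul(41575, Rational(1, 2027280093842998225)) = Rational(1663, 81091203753719929)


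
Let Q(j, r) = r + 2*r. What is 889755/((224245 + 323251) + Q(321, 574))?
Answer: 889755/549218 ≈ 1.6200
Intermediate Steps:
Q(j, r) = 3*r
889755/((224245 + 323251) + Q(321, 574)) = 889755/((224245 + 323251) + 3*574) = 889755/(547496 + 1722) = 889755/549218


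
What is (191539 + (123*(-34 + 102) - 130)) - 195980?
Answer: 3793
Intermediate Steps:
(191539 + (123*(-34 + 102) - 130)) - 195980 = (191539 + (123*68 - 130)) - 195980 = (191539 + (8364 - 130)) - 195980 = (191539 + 8234) - 195980 = 199773 - 195980 = 3793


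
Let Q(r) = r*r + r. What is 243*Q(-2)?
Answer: 486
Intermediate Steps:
Q(r) = r + r² (Q(r) = r² + r = r + r²)
243*Q(-2) = 243*(-2*(1 - 2)) = 243*(-2*(-1)) = 243*2 = 486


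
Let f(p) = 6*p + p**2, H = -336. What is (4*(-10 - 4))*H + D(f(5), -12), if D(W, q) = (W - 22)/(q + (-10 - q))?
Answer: 188127/10 ≈ 18813.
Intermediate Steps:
f(p) = p**2 + 6*p
D(W, q) = 11/5 - W/10 (D(W, q) = (-22 + W)/(-10) = (-22 + W)*(-1/10) = 11/5 - W/10)
(4*(-10 - 4))*H + D(f(5), -12) = (4*(-10 - 4))*(-336) + (11/5 - (6 + 5)/2) = (4*(-14))*(-336) + (11/5 - 11/2) = -56*(-336) + (11/5 - 1/10*55) = 18816 + (11/5 - 11/2) = 18816 - 33/10 = 188127/10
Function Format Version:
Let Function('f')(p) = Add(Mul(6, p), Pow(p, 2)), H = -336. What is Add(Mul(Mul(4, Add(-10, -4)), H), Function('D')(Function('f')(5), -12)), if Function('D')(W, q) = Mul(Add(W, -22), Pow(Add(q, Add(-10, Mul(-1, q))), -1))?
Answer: Rational(188127, 10) ≈ 18813.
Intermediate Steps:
Function('f')(p) = Add(Pow(p, 2), Mul(6, p))
Function('D')(W, q) = Add(Rational(11, 5), Mul(Rational(-1, 10), W)) (Function('D')(W, q) = Mul(Add(-22, W), Pow(-10, -1)) = Mul(Add(-22, W), Rational(-1, 10)) = Add(Rational(11, 5), Mul(Rational(-1, 10), W)))
Add(Mul(Mul(4, Add(-10, -4)), H), Function('D')(Function('f')(5), -12)) = Add(Mul(Mul(4, Add(-10, -4)), -336), Add(Rational(11, 5), Mul(Rational(-1, 10), Mul(5, Add(6, 5))))) = Add(Mul(Mul(4, -14), -336), Add(Rational(11, 5), Mul(Rational(-1, 10), Mul(5, 11)))) = Add(Mul(-56, -336), Add(Rational(11, 5), Mul(Rational(-1, 10), 55))) = Add(18816, Add(Rational(11, 5), Rational(-11, 2))) = Add(18816, Rational(-33, 10)) = Rational(188127, 10)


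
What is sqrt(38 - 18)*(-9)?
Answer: -18*sqrt(5) ≈ -40.249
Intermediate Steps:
sqrt(38 - 18)*(-9) = sqrt(20)*(-9) = (2*sqrt(5))*(-9) = -18*sqrt(5)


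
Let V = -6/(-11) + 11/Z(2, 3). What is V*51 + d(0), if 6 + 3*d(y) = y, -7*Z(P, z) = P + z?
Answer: -41777/55 ≈ -759.58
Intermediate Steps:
Z(P, z) = -P/7 - z/7 (Z(P, z) = -(P + z)/7 = -P/7 - z/7)
V = -817/55 (V = -6/(-11) + 11/(-⅐*2 - ⅐*3) = -6*(-1/11) + 11/(-2/7 - 3/7) = 6/11 + 11/(-5/7) = 6/11 + 11*(-7/5) = 6/11 - 77/5 = -817/55 ≈ -14.855)
d(y) = -2 + y/3
V*51 + d(0) = -817/55*51 + (-2 + (⅓)*0) = -41667/55 + (-2 + 0) = -41667/55 - 2 = -41777/55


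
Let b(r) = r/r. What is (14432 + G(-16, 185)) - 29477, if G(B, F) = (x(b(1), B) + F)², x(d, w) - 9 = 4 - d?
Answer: 23764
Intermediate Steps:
b(r) = 1
x(d, w) = 13 - d (x(d, w) = 9 + (4 - d) = 13 - d)
G(B, F) = (12 + F)² (G(B, F) = ((13 - 1*1) + F)² = ((13 - 1) + F)² = (12 + F)²)
(14432 + G(-16, 185)) - 29477 = (14432 + (12 + 185)²) - 29477 = (14432 + 197²) - 29477 = (14432 + 38809) - 29477 = 53241 - 29477 = 23764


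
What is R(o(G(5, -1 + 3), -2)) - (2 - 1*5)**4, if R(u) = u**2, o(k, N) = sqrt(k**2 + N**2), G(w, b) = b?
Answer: -73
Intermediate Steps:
o(k, N) = sqrt(N**2 + k**2)
R(o(G(5, -1 + 3), -2)) - (2 - 1*5)**4 = (sqrt((-2)**2 + (-1 + 3)**2))**2 - (2 - 1*5)**4 = (sqrt(4 + 2**2))**2 - (2 - 5)**4 = (sqrt(4 + 4))**2 - 1*(-3)**4 = (sqrt(8))**2 - 1*81 = (2*sqrt(2))**2 - 81 = 8 - 81 = -73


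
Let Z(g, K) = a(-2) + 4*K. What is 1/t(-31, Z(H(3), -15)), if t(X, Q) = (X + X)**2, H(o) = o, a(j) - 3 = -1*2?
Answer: 1/3844 ≈ 0.00026015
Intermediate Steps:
a(j) = 1 (a(j) = 3 - 1*2 = 3 - 2 = 1)
Z(g, K) = 1 + 4*K
t(X, Q) = 4*X**2 (t(X, Q) = (2*X)**2 = 4*X**2)
1/t(-31, Z(H(3), -15)) = 1/(4*(-31)**2) = 1/(4*961) = 1/3844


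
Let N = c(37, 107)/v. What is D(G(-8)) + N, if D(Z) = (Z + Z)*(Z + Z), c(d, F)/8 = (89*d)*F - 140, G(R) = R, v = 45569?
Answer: 14483352/45569 ≈ 317.83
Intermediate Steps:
c(d, F) = -1120 + 712*F*d (c(d, F) = 8*((89*d)*F - 140) = 8*(89*F*d - 140) = 8*(-140 + 89*F*d) = -1120 + 712*F*d)
D(Z) = 4*Z² (D(Z) = (2*Z)*(2*Z) = 4*Z²)
N = 2817688/45569 (N = (-1120 + 712*107*37)/45569 = (-1120 + 2818808)*(1/45569) = 2817688*(1/45569) = 2817688/45569 ≈ 61.833)
D(G(-8)) + N = 4*(-8)² + 2817688/45569 = 4*64 + 2817688/45569 = 256 + 2817688/45569 = 14483352/45569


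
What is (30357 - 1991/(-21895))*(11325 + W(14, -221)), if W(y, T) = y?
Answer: 259885385846/755 ≈ 3.4422e+8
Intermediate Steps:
(30357 - 1991/(-21895))*(11325 + W(14, -221)) = (30357 - 1991/(-21895))*(11325 + 14) = (30357 - 1991*(-1/21895))*11339 = (30357 + 1991/21895)*11339 = (664668506/21895)*11339 = 259885385846/755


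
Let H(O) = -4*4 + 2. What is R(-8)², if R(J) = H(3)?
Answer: 196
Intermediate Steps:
H(O) = -14 (H(O) = -16 + 2 = -14)
R(J) = -14
R(-8)² = (-14)² = 196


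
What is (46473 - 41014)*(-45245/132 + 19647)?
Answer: 13910399981/132 ≈ 1.0538e+8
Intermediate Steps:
(46473 - 41014)*(-45245/132 + 19647) = 5459*(-45245*1/132 + 19647) = 5459*(-45245/132 + 19647) = 5459*(2548159/132) = 13910399981/132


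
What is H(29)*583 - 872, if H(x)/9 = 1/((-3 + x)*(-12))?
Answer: -92437/104 ≈ -888.82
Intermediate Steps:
H(x) = -3/(4*(-3 + x)) (H(x) = 9*(1/((-3 + x)*(-12))) = 9*(-1/12/(-3 + x)) = 9*(-1/(12*(-3 + x))) = -3/(4*(-3 + x)))
H(29)*583 - 872 = -3/(-12 + 4*29)*583 - 872 = -3/(-12 + 116)*583 - 872 = -3/104*583 - 872 = -1749/104 - 872 = -92437/104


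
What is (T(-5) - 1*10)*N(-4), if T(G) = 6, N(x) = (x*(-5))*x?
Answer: 320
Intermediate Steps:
N(x) = -5*x**2 (N(x) = (-5*x)*x = -5*x**2)
(T(-5) - 1*10)*N(-4) = (6 - 1*10)*(-5*(-4)**2) = (6 - 10)*(-5*16) = -4*(-80) = 320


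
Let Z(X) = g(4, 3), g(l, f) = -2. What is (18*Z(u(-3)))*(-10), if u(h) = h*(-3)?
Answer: 360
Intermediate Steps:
u(h) = -3*h
Z(X) = -2
(18*Z(u(-3)))*(-10) = (18*(-2))*(-10) = -36*(-10) = 360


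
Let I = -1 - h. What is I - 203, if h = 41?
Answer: -245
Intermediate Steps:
I = -42 (I = -1 - 1*41 = -1 - 41 = -42)
I - 203 = -42 - 203 = -245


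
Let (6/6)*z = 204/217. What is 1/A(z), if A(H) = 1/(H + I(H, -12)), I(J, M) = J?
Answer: 408/217 ≈ 1.8802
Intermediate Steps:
z = 204/217 ≈ 0.94009
A(H) = 1/(2*H) (A(H) = 1/(H + H) = 1/(2*H))
1/A(z) = 1/(1/(2*(204/217))) = 1/((½)*(217/204)) = 1/(217/408) = 408/217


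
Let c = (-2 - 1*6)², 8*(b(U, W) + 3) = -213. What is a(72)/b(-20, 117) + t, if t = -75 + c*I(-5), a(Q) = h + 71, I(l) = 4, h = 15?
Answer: 42209/237 ≈ 178.10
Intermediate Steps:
b(U, W) = -237/8 (b(U, W) = -3 + (⅛)*(-213) = -3 - 213/8 = -237/8)
c = 64 (c = (-2 - 6)² = (-8)² = 64)
a(Q) = 86 (a(Q) = 15 + 71 = 86)
t = 181 (t = -75 + 64*4 = -75 + 256 = 181)
a(72)/b(-20, 117) + t = 86/(-237/8) + 181 = 86*(-8/237) + 181 = -688/237 + 181 = 42209/237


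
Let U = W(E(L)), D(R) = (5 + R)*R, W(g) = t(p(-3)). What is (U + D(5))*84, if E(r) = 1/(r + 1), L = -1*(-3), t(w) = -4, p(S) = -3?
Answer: 3864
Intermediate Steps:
L = 3
E(r) = 1/(1 + r)
W(g) = -4
D(R) = R*(5 + R)
U = -4
(U + D(5))*84 = (-4 + 5*(5 + 5))*84 = (-4 + 5*10)*84 = (-4 + 50)*84 = 46*84 = 3864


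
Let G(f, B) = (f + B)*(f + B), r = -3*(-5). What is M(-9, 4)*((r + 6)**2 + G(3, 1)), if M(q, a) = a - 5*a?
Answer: -7312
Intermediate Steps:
M(q, a) = -4*a
r = 15
G(f, B) = (B + f)**2 (G(f, B) = (B + f)*(B + f) = (B + f)**2)
M(-9, 4)*((r + 6)**2 + G(3, 1)) = (-4*4)*((15 + 6)**2 + (1 + 3)**2) = -16*(21**2 + 4**2) = -16*(441 + 16) = -16*457 = -7312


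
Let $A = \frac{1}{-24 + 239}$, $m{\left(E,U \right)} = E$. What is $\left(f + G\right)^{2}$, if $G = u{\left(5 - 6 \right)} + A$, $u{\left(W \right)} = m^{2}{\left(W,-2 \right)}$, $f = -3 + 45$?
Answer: $\frac{85488516}{46225} \approx 1849.4$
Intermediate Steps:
$f = 42$
$A = \frac{1}{215} \approx 0.0046512$
$u{\left(W \right)} = W^{2}$
$G = \frac{216}{215}$ ($G = \left(5 - 6\right)^{2} + \frac{1}{215} = \left(-1\right)^{2} + \frac{1}{215} = 1 + \frac{1}{215} = \frac{216}{215} \approx 1.0047$)
$\left(f + G\right)^{2} = \left(42 + \frac{216}{215}\right)^{2} = \left(\frac{9246}{215}\right)^{2} = \frac{85488516}{46225}$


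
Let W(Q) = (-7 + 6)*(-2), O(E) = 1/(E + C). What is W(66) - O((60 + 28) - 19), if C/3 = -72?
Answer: 295/147 ≈ 2.0068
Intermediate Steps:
C = -216 (C = 3*(-72) = -216)
O(E) = 1/(-216 + E) (O(E) = 1/(E - 216) = 1/(-216 + E))
W(Q) = 2 (W(Q) = -1*(-2) = 2)
W(66) - O((60 + 28) - 19) = 2 - 1/(-216 + ((60 + 28) - 19)) = 2 - 1/(-216 + (88 - 19)) = 2 - 1/(-216 + 69) = 2 - 1/(-147) = 2 - 1*(-1/147) = 2 + 1/147 = 295/147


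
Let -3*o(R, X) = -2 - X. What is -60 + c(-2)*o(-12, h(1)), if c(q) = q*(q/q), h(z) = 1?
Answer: -62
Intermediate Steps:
o(R, X) = ⅔ + X/3 (o(R, X) = -(-2 - X)/3 = ⅔ + X/3)
c(q) = q (c(q) = q*1 = q)
-60 + c(-2)*o(-12, h(1)) = -60 - 2*(⅔ + (⅓)*1) = -60 - 2*(⅔ + ⅓) = -60 - 2*1 = -60 - 2 = -62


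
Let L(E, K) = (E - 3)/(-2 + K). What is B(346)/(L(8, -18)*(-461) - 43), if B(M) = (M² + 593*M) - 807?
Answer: 1296348/289 ≈ 4485.6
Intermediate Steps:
L(E, K) = (-3 + E)/(-2 + K)
B(M) = -807 + M² + 593*M
B(346)/(L(8, -18)*(-461) - 43) = (-807 + 346² + 593*346)/(((-3 + 8)/(-2 - 18))*(-461) - 43) = (-807 + 119716 + 205178)/((5/(-20))*(-461) - 43) = 324087/(-1/20*5*(-461) - 43) = 324087/(-¼*(-461) - 43) = 324087/(461/4 - 43) = 324087/(289/4) = 324087*(4/289) = 1296348/289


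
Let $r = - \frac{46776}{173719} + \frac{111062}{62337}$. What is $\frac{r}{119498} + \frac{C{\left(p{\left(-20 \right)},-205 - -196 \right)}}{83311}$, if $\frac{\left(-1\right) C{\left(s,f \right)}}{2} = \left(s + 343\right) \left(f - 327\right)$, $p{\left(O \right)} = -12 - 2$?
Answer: $\frac{143051067078281507599}{53904647076310547517} \approx 2.6538$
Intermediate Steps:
$p{\left(O \right)} = -14$
$r = \frac{16377704066}{10829121303}$ ($r = \left(-46776\right) \frac{1}{173719} + 111062 \cdot \frac{1}{62337} = - \frac{46776}{173719} + \frac{111062}{62337} = \frac{16377704066}{10829121303} \approx 1.5124$)
$C{\left(s,f \right)} = - 2 \left(-327 + f\right) \left(343 + s\right)$ ($C{\left(s,f \right)} = - 2 \left(s + 343\right) \left(f - 327\right) = - 2 \left(343 + s\right) \left(-327 + f\right) = - 2 \left(-327 + f\right) \left(343 + s\right)$)
$\frac{r}{119498} + \frac{C{\left(p{\left(-20 \right)},-205 - -196 \right)}}{83311} = \frac{16377704066}{10829121303 \cdot 119498} + \frac{224322 - 686 \left(-205 - -196\right) + 654 \left(-14\right) - 2 \left(-205 - -196\right) \left(-14\right)}{83311} = \frac{16377704066}{10829121303} \cdot \frac{1}{119498} + \left(224322 - 686 \left(-205 + 196\right) - 9156 - 2 \left(-205 + 196\right) \left(-14\right)\right) \frac{1}{83311} = \frac{8188852033}{647029168732947} + \left(224322 - -6174 - 9156 - \left(-18\right) \left(-14\right)\right) \frac{1}{83311} = \frac{8188852033}{647029168732947} + \left(224322 + 6174 - 9156 - 252\right) \frac{1}{83311} = \frac{8188852033}{647029168732947} + 221088 \cdot \frac{1}{83311} = \frac{8188852033}{647029168732947} + \frac{221088}{83311} = \frac{143051067078281507599}{53904647076310547517}$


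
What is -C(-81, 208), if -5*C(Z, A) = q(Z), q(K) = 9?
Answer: 9/5 ≈ 1.8000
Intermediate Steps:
C(Z, A) = -9/5 (C(Z, A) = -⅕*9 = -9/5)
-C(-81, 208) = -1*(-9/5) = 9/5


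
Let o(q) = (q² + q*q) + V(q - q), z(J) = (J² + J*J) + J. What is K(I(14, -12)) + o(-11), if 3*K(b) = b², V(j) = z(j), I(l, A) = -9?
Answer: 269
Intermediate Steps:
z(J) = J + 2*J² (z(J) = (J² + J²) + J = 2*J² + J = J + 2*J²)
V(j) = j*(1 + 2*j)
K(b) = b²/3
o(q) = 2*q² (o(q) = (q² + q*q) + (q - q)*(1 + 2*(q - q)) = (q² + q²) + 0*(1 + 2*0) = 2*q² + 0*(1 + 0) = 2*q² + 0*1 = 2*q² + 0 = 2*q²)
K(I(14, -12)) + o(-11) = (⅓)*(-9)² + 2*(-11)² = (⅓)*81 + 2*121 = 27 + 242 = 269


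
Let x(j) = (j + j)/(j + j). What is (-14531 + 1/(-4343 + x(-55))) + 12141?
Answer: -10377381/4342 ≈ -2390.0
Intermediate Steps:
x(j) = 1 (x(j) = (2*j)/((2*j)) = (2*j)*(1/(2*j)) = 1)
(-14531 + 1/(-4343 + x(-55))) + 12141 = (-14531 + 1/(-4343 + 1)) + 12141 = (-14531 + 1/(-4342)) + 12141 = (-14531 - 1/4342) + 12141 = -63093603/4342 + 12141 = -10377381/4342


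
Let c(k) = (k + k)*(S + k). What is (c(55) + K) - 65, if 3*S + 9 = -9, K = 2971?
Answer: 8296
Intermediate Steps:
S = -6 (S = -3 + (⅓)*(-9) = -3 - 3 = -6)
c(k) = 2*k*(-6 + k) (c(k) = (k + k)*(-6 + k) = (2*k)*(-6 + k) = 2*k*(-6 + k))
(c(55) + K) - 65 = (2*55*(-6 + 55) + 2971) - 65 = (2*55*49 + 2971) - 65 = (5390 + 2971) - 65 = 8361 - 65 = 8296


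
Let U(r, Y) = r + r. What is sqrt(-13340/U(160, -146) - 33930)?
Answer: I*sqrt(543547)/4 ≈ 184.31*I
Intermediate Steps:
U(r, Y) = 2*r
sqrt(-13340/U(160, -146) - 33930) = sqrt(-13340/(2*160) - 33930) = sqrt(-13340/320 - 33930) = sqrt(-13340*1/320 - 33930) = sqrt(-667/16 - 33930) = sqrt(-543547/16) = I*sqrt(543547)/4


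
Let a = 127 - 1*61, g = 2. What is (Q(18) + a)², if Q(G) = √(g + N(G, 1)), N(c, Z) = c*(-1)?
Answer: 4340 + 528*I ≈ 4340.0 + 528.0*I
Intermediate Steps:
N(c, Z) = -c
a = 66 (a = 127 - 61 = 66)
Q(G) = √(2 - G)
(Q(18) + a)² = (√(2 - 1*18) + 66)² = (√(2 - 18) + 66)² = (√(-16) + 66)² = (4*I + 66)² = (66 + 4*I)²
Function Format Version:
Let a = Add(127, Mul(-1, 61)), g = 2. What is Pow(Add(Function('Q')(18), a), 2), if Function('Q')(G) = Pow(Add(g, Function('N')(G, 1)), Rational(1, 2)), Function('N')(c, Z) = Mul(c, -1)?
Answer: Add(4340, Mul(528, I)) ≈ Add(4340.0, Mul(528.00, I))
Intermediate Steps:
Function('N')(c, Z) = Mul(-1, c)
a = 66 (a = Add(127, -61) = 66)
Function('Q')(G) = Pow(Add(2, Mul(-1, G)), Rational(1, 2))
Pow(Add(Function('Q')(18), a), 2) = Pow(Add(Pow(Add(2, Mul(-1, 18)), Rational(1, 2)), 66), 2) = Pow(Add(Pow(Add(2, -18), Rational(1, 2)), 66), 2) = Pow(Add(Pow(-16, Rational(1, 2)), 66), 2) = Pow(Add(Mul(4, I), 66), 2) = Pow(Add(66, Mul(4, I)), 2)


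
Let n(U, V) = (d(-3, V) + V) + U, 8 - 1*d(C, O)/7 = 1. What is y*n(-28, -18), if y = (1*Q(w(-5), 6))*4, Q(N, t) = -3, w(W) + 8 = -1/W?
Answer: -36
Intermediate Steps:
w(W) = -8 - 1/W
d(C, O) = 49 (d(C, O) = 56 - 7*1 = 56 - 7 = 49)
n(U, V) = 49 + U + V (n(U, V) = (49 + V) + U = 49 + U + V)
y = -12 (y = (1*(-3))*4 = -3*4 = -12)
y*n(-28, -18) = -12*(49 - 28 - 18) = -12*3 = -36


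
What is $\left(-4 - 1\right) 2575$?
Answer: $-12875$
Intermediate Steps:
$\left(-4 - 1\right) 2575 = \left(-5\right) 2575 = -12875$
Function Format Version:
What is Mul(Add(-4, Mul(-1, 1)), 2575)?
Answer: -12875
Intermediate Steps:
Mul(Add(-4, Mul(-1, 1)), 2575) = Mul(Add(-4, -1), 2575) = Mul(-5, 2575) = -12875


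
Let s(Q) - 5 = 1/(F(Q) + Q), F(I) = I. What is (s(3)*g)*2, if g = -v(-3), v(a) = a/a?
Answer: -31/3 ≈ -10.333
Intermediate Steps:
v(a) = 1
g = -1 (g = -1*1 = -1)
s(Q) = 5 + 1/(2*Q) (s(Q) = 5 + 1/(Q + Q) = 5 + 1/(2*Q))
(s(3)*g)*2 = ((5 + (½)/3)*(-1))*2 = ((5 + (½)*(⅓))*(-1))*2 = ((5 + ⅙)*(-1))*2 = ((31/6)*(-1))*2 = -31/6*2 = -31/3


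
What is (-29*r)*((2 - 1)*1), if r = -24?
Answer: 696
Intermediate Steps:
(-29*r)*((2 - 1)*1) = (-29*(-24))*((2 - 1)*1) = 696*(1*1) = 696*1 = 696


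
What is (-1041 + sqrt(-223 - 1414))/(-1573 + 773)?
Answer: 1041/800 - I*sqrt(1637)/800 ≈ 1.3013 - 0.050575*I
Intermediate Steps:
(-1041 + sqrt(-223 - 1414))/(-1573 + 773) = (-1041 + sqrt(-1637))/(-800) = (-1041 + I*sqrt(1637))*(-1/800) = 1041/800 - I*sqrt(1637)/800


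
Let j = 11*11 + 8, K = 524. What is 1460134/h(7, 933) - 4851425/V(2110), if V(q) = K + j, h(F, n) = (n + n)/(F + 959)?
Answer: 151999474647/203083 ≈ 7.4846e+5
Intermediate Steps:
h(F, n) = 2*n/(959 + F) (h(F, n) = (2*n)/(959 + F) = 2*n/(959 + F))
j = 129 (j = 121 + 8 = 129)
V(q) = 653 (V(q) = 524 + 129 = 653)
1460134/h(7, 933) - 4851425/V(2110) = 1460134/((2*933/(959 + 7))) - 4851425/653 = 1460134/((2*933/966)) - 4851425*1/653 = 1460134/((2*933*(1/966))) - 4851425/653 = 1460134/(311/161) - 4851425/653 = 1460134*(161/311) - 4851425/653 = 235081574/311 - 4851425/653 = 151999474647/203083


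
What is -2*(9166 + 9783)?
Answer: -37898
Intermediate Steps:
-2*(9166 + 9783) = -2*18949 = -37898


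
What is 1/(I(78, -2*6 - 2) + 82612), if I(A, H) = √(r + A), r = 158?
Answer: 20653/1706185577 - √59/3412371154 ≈ 1.2103e-5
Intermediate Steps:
I(A, H) = √(158 + A)
1/(I(78, -2*6 - 2) + 82612) = 1/(√(158 + 78) + 82612) = 1/(√236 + 82612) = 1/(2*√59 + 82612) = 1/(82612 + 2*√59)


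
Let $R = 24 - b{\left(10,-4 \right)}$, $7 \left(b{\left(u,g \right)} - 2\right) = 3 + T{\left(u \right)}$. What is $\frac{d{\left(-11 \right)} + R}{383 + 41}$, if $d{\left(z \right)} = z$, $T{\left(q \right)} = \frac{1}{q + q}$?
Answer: $\frac{1479}{59360} \approx 0.024916$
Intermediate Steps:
$T{\left(q \right)} = \frac{1}{2 q}$
$b{\left(u,g \right)} = \frac{17}{7} + \frac{1}{14 u}$ ($b{\left(u,g \right)} = 2 + \frac{3 + \frac{1}{2 u}}{7} = 2 + \left(\frac{3}{7} + \frac{1}{14 u}\right) = \frac{17}{7} + \frac{1}{14 u}$)
$R = \frac{3019}{140}$ ($R = 24 - \frac{1 + 34 \cdot 10}{14 \cdot 10} = 24 - \frac{1}{14} \cdot \frac{1}{10} \left(1 + 340\right) = 24 - \frac{1}{14} \cdot \frac{1}{10} \cdot 341 = 24 - \frac{341}{140} = \frac{3019}{140} \approx 21.564$)
$\frac{d{\left(-11 \right)} + R}{383 + 41} = \frac{-11 + \frac{3019}{140}}{383 + 41} = \frac{1479}{140 \cdot 424} = \frac{1479}{140} \cdot \frac{1}{424} = \frac{1479}{59360}$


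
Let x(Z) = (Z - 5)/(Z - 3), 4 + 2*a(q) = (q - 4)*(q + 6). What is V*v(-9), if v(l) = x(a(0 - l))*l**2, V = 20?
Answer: 19764/13 ≈ 1520.3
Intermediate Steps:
a(q) = -2 + (-4 + q)*(6 + q)/2 (a(q) = -2 + ((q - 4)*(q + 6))/2 = -2 + ((-4 + q)*(6 + q))/2 = -2 + (-4 + q)*(6 + q)/2)
x(Z) = (-5 + Z)/(-3 + Z)
v(l) = l**2*(-19 + l**2/2 - l)/(-17 + l**2/2 - l) (v(l) = ((-5 + (-14 + (0 - l) + (0 - l)**2/2))/(-3 + (-14 + (0 - l) + (0 - l)**2/2)))*l**2 = ((-5 + (-14 - l + (-l)**2/2))/(-3 + (-14 - l + (-l)**2/2)))*l**2 = ((-5 + (-14 - l + l**2/2))/(-3 + (-14 - l + l**2/2)))*l**2 = ((-5 + (-14 + l**2/2 - l))/(-3 + (-14 + l**2/2 - l)))*l**2 = ((-19 + l**2/2 - l)/(-17 + l**2/2 - l))*l**2 = l**2*(-19 + l**2/2 - l)/(-17 + l**2/2 - l))
V*v(-9) = 20*((-9)**2*(38 - 1*(-9)**2 + 2*(-9))/(34 - 1*(-9)**2 + 2*(-9))) = 20*(81*(38 - 1*81 - 18)/(34 - 1*81 - 18)) = 20*(81*(38 - 81 - 18)/(34 - 81 - 18)) = 20*(81*(-61)/(-65)) = 20*(81*(-1/65)*(-61)) = 20*(4941/65) = 19764/13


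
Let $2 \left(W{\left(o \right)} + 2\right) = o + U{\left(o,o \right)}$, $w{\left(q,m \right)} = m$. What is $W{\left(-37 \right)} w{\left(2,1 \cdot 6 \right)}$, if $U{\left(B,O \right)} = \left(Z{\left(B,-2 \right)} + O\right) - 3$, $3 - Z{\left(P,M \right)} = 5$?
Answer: $-249$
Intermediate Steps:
$Z{\left(P,M \right)} = -2$ ($Z{\left(P,M \right)} = 3 - 5 = -2$)
$U{\left(B,O \right)} = -5 + O$ ($U{\left(B,O \right)} = \left(-2 + O\right) - 3 = -5 + O$)
$W{\left(o \right)} = - \frac{9}{2} + o$ ($W{\left(o \right)} = -2 + \frac{o + \left(-5 + o\right)}{2} = -2 + \frac{-5 + 2 o}{2} = -2 + \left(- \frac{5}{2} + o\right) = - \frac{9}{2} + o$)
$W{\left(-37 \right)} w{\left(2,1 \cdot 6 \right)} = \left(- \frac{9}{2} - 37\right) 1 \cdot 6 = \left(- \frac{83}{2}\right) 6 = -249$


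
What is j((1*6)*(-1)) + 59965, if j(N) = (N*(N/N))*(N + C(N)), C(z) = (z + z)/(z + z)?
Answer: 59995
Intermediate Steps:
C(z) = 1 (C(z) = (2*z)/((2*z)) = (2*z)*(1/(2*z)) = 1)
j(N) = N*(1 + N) (j(N) = (N*(N/N))*(N + 1) = (N*1)*(1 + N) = N*(1 + N))
j((1*6)*(-1)) + 59965 = ((1*6)*(-1))*(1 + (1*6)*(-1)) + 59965 = (6*(-1))*(1 + 6*(-1)) + 59965 = -6*(1 - 6) + 59965 = -6*(-5) + 59965 = 30 + 59965 = 59995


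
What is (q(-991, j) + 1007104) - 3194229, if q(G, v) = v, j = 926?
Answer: -2186199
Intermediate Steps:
(q(-991, j) + 1007104) - 3194229 = (926 + 1007104) - 3194229 = 1008030 - 3194229 = -2186199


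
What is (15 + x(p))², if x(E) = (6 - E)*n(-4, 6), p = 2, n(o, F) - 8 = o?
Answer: 961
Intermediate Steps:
n(o, F) = 8 + o
x(E) = 24 - 4*E (x(E) = (6 - E)*(8 - 4) = (6 - E)*4 = 24 - 4*E)
(15 + x(p))² = (15 + (24 - 4*2))² = (15 + (24 - 8))² = (15 + 16)² = 31² = 961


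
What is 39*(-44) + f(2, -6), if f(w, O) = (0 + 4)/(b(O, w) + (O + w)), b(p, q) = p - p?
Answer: -1717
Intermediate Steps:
b(p, q) = 0
f(w, O) = 4/(O + w) (f(w, O) = (0 + 4)/(0 + (O + w)) = 4/(O + w))
39*(-44) + f(2, -6) = 39*(-44) + 4/(-6 + 2) = -1716 + 4/(-4) = -1716 + 4*(-¼) = -1716 - 1 = -1717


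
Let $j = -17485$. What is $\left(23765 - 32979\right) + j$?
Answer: $-26699$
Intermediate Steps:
$\left(23765 - 32979\right) + j = \left(23765 - 32979\right) - 17485 = -9214 - 17485 = -26699$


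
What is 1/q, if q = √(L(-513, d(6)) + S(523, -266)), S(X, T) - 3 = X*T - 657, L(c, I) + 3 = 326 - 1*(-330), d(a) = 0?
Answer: -I*√139119/139119 ≈ -0.0026811*I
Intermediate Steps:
L(c, I) = 653 (L(c, I) = -3 + (326 - 1*(-330)) = -3 + (326 + 330) = -3 + 656 = 653)
S(X, T) = -654 + T*X (S(X, T) = 3 + (X*T - 657) = 3 + (T*X - 657) = 3 + (-657 + T*X) = -654 + T*X)
q = I*√139119 (q = √(653 + (-654 - 266*523)) = √(653 + (-654 - 139118)) = √(653 - 139772) = √(-139119) = I*√139119 ≈ 372.99*I)
1/q = 1/(I*√139119) = -I*√139119/139119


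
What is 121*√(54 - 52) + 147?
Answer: 147 + 121*√2 ≈ 318.12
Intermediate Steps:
121*√(54 - 52) + 147 = 121*√2 + 147 = 147 + 121*√2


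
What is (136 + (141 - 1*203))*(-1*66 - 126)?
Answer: -14208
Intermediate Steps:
(136 + (141 - 1*203))*(-1*66 - 126) = (136 + (141 - 203))*(-66 - 126) = (136 - 62)*(-192) = 74*(-192) = -14208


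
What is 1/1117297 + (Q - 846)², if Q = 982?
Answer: 20665525313/1117297 ≈ 18496.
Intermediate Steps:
1/1117297 + (Q - 846)² = 1/1117297 + (982 - 846)² = 1/1117297 + 136² = 1/1117297 + 18496 = 20665525313/1117297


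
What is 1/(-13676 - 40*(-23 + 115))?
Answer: -1/17356 ≈ -5.7617e-5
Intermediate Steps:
1/(-13676 - 40*(-23 + 115)) = 1/(-13676 - 40*92) = 1/(-13676 - 3680) = 1/(-17356) = -1/17356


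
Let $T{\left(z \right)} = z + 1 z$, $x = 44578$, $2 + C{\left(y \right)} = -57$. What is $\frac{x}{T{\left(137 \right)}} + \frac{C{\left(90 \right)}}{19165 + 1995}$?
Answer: $\frac{471627157}{2898920} \approx 162.69$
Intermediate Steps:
$C{\left(y \right)} = -59$ ($C{\left(y \right)} = -2 - 57 = -59$)
$T{\left(z \right)} = 2 z$ ($T{\left(z \right)} = z + z = 2 z$)
$\frac{x}{T{\left(137 \right)}} + \frac{C{\left(90 \right)}}{19165 + 1995} = \frac{44578}{2 \cdot 137} - \frac{59}{19165 + 1995} = \frac{44578}{274} - \frac{59}{21160} = 44578 \cdot \frac{1}{274} - \frac{59}{21160} = \frac{22289}{137} - \frac{59}{21160} = \frac{471627157}{2898920}$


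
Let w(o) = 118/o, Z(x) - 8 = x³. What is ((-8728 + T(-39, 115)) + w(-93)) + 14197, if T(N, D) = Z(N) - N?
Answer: -5003797/93 ≈ -53804.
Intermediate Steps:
Z(x) = 8 + x³
T(N, D) = 8 + N³ - N (T(N, D) = (8 + N³) - N = 8 + N³ - N)
((-8728 + T(-39, 115)) + w(-93)) + 14197 = ((-8728 + (8 + (-39)³ - 1*(-39))) + 118/(-93)) + 14197 = ((-8728 + (8 - 59319 + 39)) + 118*(-1/93)) + 14197 = ((-8728 - 59272) - 118/93) + 14197 = (-68000 - 118/93) + 14197 = -6324118/93 + 14197 = -5003797/93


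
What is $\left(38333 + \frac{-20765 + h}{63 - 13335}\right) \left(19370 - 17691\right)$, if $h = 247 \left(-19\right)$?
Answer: $\frac{142373892681}{2212} \approx 6.4364 \cdot 10^{7}$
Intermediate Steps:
$h = -4693$
$\left(38333 + \frac{-20765 + h}{63 - 13335}\right) \left(19370 - 17691\right) = \left(38333 + \frac{-20765 - 4693}{63 - 13335}\right) \left(19370 - 17691\right) = \left(38333 - \frac{25458}{-13272}\right) 1679 = \left(38333 - - \frac{4243}{2212}\right) 1679 = \left(38333 + \frac{4243}{2212}\right) 1679 = \frac{84796839}{2212} \cdot 1679 = \frac{142373892681}{2212}$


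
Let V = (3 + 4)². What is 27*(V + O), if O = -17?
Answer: 864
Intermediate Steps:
V = 49 (V = 7² = 49)
27*(V + O) = 27*(49 - 17) = 27*32 = 864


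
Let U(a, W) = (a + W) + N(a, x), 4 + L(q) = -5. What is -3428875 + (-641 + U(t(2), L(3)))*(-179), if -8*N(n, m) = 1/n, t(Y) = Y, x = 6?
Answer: -53005949/16 ≈ -3.3129e+6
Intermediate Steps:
L(q) = -9 (L(q) = -4 - 5 = -9)
N(n, m) = -1/(8*n)
U(a, W) = W + a - 1/(8*a) (U(a, W) = (a + W) - 1/(8*a) = (W + a) - 1/(8*a) = W + a - 1/(8*a))
-3428875 + (-641 + U(t(2), L(3)))*(-179) = -3428875 + (-641 + (-9 + 2 - 1/8/2))*(-179) = -3428875 + (-641 + (-9 + 2 - 1/8*1/2))*(-179) = -3428875 + (-641 + (-9 + 2 - 1/16))*(-179) = -3428875 + (-641 - 113/16)*(-179) = -3428875 - 10369/16*(-179) = -3428875 + 1856051/16 = -53005949/16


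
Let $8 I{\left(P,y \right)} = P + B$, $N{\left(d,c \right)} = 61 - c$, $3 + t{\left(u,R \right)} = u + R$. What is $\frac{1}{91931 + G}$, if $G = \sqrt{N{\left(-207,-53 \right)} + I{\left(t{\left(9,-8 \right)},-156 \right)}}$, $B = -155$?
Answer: $\frac{735448}{67610469333} - \frac{2 \sqrt{1510}}{67610469333} \approx 1.0877 \cdot 10^{-5}$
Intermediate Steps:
$t{\left(u,R \right)} = -3 + R + u$ ($t{\left(u,R \right)} = -3 + \left(u + R\right) = -3 + \left(R + u\right) = -3 + R + u$)
$I{\left(P,y \right)} = - \frac{155}{8} + \frac{P}{8}$ ($I{\left(P,y \right)} = \frac{P - 155}{8} = \frac{-155 + P}{8} = - \frac{155}{8} + \frac{P}{8}$)
$G = \frac{\sqrt{1510}}{4}$ ($G = \sqrt{\left(61 - -53\right) - \left(\frac{155}{8} - \frac{-3 - 8 + 9}{8}\right)} = \sqrt{\left(61 + 53\right) + \left(- \frac{155}{8} + \frac{1}{8} \left(-2\right)\right)} = \sqrt{114 - \frac{157}{8}} = \sqrt{\frac{755}{8}} = \frac{\sqrt{1510}}{4} \approx 9.7147$)
$\frac{1}{91931 + G} = \frac{1}{91931 + \frac{\sqrt{1510}}{4}}$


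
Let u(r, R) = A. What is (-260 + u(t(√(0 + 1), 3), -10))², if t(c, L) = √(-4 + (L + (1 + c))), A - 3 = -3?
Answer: 67600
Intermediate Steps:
A = 0 (A = 3 - 3 = 0)
t(c, L) = √(-3 + L + c) (t(c, L) = √(-4 + (1 + L + c)) = √(-3 + L + c))
u(r, R) = 0
(-260 + u(t(√(0 + 1), 3), -10))² = (-260 + 0)² = (-260)² = 67600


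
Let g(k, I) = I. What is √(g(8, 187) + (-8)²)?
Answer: √251 ≈ 15.843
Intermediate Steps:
√(g(8, 187) + (-8)²) = √(187 + (-8)²) = √(187 + 64) = √251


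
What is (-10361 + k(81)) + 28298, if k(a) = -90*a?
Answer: 10647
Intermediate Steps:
(-10361 + k(81)) + 28298 = (-10361 - 90*81) + 28298 = (-10361 - 7290) + 28298 = -17651 + 28298 = 10647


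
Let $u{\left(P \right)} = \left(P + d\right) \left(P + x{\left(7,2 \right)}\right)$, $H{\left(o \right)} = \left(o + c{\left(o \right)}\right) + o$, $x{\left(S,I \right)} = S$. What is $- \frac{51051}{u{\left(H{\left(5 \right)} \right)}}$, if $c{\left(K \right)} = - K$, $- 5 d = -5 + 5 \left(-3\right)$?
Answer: $- \frac{17017}{36} \approx -472.69$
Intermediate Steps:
$d = 4$ ($d = - \frac{-5 + 5 \left(-3\right)}{5} = - \frac{-5 - 15}{5} = \left(- \frac{1}{5}\right) \left(-20\right) = 4$)
$H{\left(o \right)} = o$ ($H{\left(o \right)} = \left(o - o\right) + o = 0 + o = o$)
$u{\left(P \right)} = \left(4 + P\right) \left(7 + P\right)$ ($u{\left(P \right)} = \left(P + 4\right) \left(P + 7\right) = \left(4 + P\right) \left(7 + P\right)$)
$- \frac{51051}{u{\left(H{\left(5 \right)} \right)}} = - \frac{51051}{28 + 5^{2} + 11 \cdot 5} = - \frac{51051}{28 + 25 + 55} = - \frac{51051}{108} = \left(-51051\right) \frac{1}{108} = - \frac{17017}{36}$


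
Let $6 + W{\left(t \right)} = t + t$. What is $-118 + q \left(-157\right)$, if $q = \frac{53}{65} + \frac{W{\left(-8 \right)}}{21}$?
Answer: $- \frac{111301}{1365} \approx -81.539$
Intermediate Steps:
$W{\left(t \right)} = -6 + 2 t$ ($W{\left(t \right)} = -6 + \left(t + t\right) = -6 + 2 t$)
$q = - \frac{317}{1365}$ ($q = \frac{53}{65} + \frac{-6 + 2 \left(-8\right)}{21} = 53 \cdot \frac{1}{65} + \left(-6 - 16\right) \frac{1}{21} = \frac{53}{65} - \frac{22}{21} = - \frac{317}{1365} \approx -0.23223$)
$-118 + q \left(-157\right) = -118 - - \frac{49769}{1365} = -118 + \frac{49769}{1365} = - \frac{111301}{1365}$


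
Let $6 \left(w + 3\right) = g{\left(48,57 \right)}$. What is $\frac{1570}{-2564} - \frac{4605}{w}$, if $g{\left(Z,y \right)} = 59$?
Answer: $- \frac{35453845}{52562} \approx -674.51$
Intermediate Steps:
$w = \frac{41}{6}$ ($w = -3 + \frac{1}{6} \cdot 59 = -3 + \frac{59}{6} = \frac{41}{6} \approx 6.8333$)
$\frac{1570}{-2564} - \frac{4605}{w} = \frac{1570}{-2564} - \frac{4605}{\frac{41}{6}} = 1570 \left(- \frac{1}{2564}\right) - \frac{27630}{41} = - \frac{785}{1282} - \frac{27630}{41} = - \frac{35453845}{52562}$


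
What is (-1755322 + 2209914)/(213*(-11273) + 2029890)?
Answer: -454592/371259 ≈ -1.2245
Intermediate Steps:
(-1755322 + 2209914)/(213*(-11273) + 2029890) = 454592/(-2401149 + 2029890) = 454592/(-371259) = 454592*(-1/371259) = -454592/371259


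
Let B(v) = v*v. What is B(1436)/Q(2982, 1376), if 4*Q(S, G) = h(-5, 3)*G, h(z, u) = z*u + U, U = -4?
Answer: -257762/817 ≈ -315.50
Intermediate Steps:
B(v) = v**2
h(z, u) = -4 + u*z (h(z, u) = z*u - 4 = u*z - 4 = -4 + u*z)
Q(S, G) = -19*G/4 (Q(S, G) = ((-4 + 3*(-5))*G)/4 = ((-4 - 15)*G)/4 = (-19*G)/4 = -19*G/4)
B(1436)/Q(2982, 1376) = 1436**2/((-19/4*1376)) = 2062096/(-6536) = 2062096*(-1/6536) = -257762/817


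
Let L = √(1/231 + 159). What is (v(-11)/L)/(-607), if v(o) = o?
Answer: 11*√8484630/22295110 ≈ 0.0014371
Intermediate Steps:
L = √8484630/231 (L = √(1/231 + 159) = √(36730/231) = √8484630/231 ≈ 12.610)
(v(-11)/L)/(-607) = -11*√8484630/36730/(-607) = -11*√8484630/36730*(-1/607) = 11*√8484630/22295110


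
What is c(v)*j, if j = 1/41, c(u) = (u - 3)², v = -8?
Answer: 121/41 ≈ 2.9512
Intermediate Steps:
c(u) = (-3 + u)²
j = 1/41 ≈ 0.024390
c(v)*j = (-3 - 8)²*(1/41) = (-11)²*(1/41) = 121*(1/41) = 121/41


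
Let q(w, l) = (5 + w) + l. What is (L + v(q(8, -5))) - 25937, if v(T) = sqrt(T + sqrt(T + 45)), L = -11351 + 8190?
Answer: -29098 + sqrt(8 + sqrt(53)) ≈ -29094.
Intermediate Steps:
L = -3161
q(w, l) = 5 + l + w
v(T) = sqrt(T + sqrt(45 + T))
(L + v(q(8, -5))) - 25937 = (-3161 + sqrt((5 - 5 + 8) + sqrt(45 + (5 - 5 + 8)))) - 25937 = (-3161 + sqrt(8 + sqrt(45 + 8))) - 25937 = (-3161 + sqrt(8 + sqrt(53))) - 25937 = -29098 + sqrt(8 + sqrt(53))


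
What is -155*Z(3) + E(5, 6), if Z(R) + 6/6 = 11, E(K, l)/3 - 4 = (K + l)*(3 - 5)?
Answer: -1604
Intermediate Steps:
E(K, l) = 12 - 6*K - 6*l (E(K, l) = 12 + 3*((K + l)*(3 - 5)) = 12 + 3*((K + l)*(-2)) = 12 + 3*(-2*K - 2*l) = 12 + (-6*K - 6*l) = 12 - 6*K - 6*l)
Z(R) = 10 (Z(R) = -1 + 11 = 10)
-155*Z(3) + E(5, 6) = -155*10 + (12 - 6*5 - 6*6) = -1550 + (12 - 30 - 36) = -1550 - 54 = -1604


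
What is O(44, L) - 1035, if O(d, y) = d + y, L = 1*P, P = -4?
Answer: -995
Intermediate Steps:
L = -4 (L = 1*(-4) = -4)
O(44, L) - 1035 = (44 - 4) - 1035 = 40 - 1035 = -995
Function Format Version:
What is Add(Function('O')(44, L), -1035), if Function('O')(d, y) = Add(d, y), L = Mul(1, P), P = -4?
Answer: -995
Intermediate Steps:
L = -4 (L = Mul(1, -4) = -4)
Add(Function('O')(44, L), -1035) = Add(Add(44, -4), -1035) = Add(40, -1035) = -995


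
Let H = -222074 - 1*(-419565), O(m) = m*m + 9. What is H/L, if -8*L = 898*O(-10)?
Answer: -789964/48941 ≈ -16.141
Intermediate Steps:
O(m) = 9 + m² (O(m) = m² + 9 = 9 + m²)
H = 197491 (H = -222074 + 419565 = 197491)
L = -48941/4 (L = -449*(9 + (-10)²)/4 = -449*(9 + 100)/4 = -449*109/4 = -⅛*97882 = -48941/4 ≈ -12235.)
H/L = 197491/(-48941/4) = 197491*(-4/48941) = -789964/48941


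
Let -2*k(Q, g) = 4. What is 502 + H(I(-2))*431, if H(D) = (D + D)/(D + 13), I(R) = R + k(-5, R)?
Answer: 1070/9 ≈ 118.89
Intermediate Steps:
k(Q, g) = -2 (k(Q, g) = -1/2*4 = -2)
I(R) = -2 + R (I(R) = R - 2 = -2 + R)
H(D) = 2*D/(13 + D) (H(D) = (2*D)/(13 + D) = 2*D/(13 + D))
502 + H(I(-2))*431 = 502 + (2*(-2 - 2)/(13 + (-2 - 2)))*431 = 502 + (2*(-4)/(13 - 4))*431 = 502 + (2*(-4)/9)*431 = 502 + (2*(-4)*(1/9))*431 = 502 - 8/9*431 = 502 - 3448/9 = 1070/9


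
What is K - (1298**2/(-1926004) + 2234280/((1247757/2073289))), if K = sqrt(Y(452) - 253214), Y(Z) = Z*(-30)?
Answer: -743486826497876921/200265414419 + I*sqrt(266774) ≈ -3.7125e+6 + 516.5*I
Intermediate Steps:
Y(Z) = -30*Z
K = I*sqrt(266774) (K = sqrt(-30*452 - 253214) = sqrt(-13560 - 253214) = sqrt(-266774) = I*sqrt(266774) ≈ 516.5*I)
K - (1298**2/(-1926004) + 2234280/((1247757/2073289))) = I*sqrt(266774) - (1298**2/(-1926004) + 2234280/((1247757/2073289))) = I*sqrt(266774) - (1684804*(-1/1926004) + 2234280/((1247757*(1/2073289)))) = I*sqrt(266774) - (-421201/481501 + 2234280/(1247757/2073289)) = I*sqrt(266774) - (-421201/481501 + 2234280*(2073289/1247757)) = I*sqrt(266774) - (-421201/481501 + 1544102715640/415919) = I*sqrt(266774) - 1*743486826497876921/200265414419 = I*sqrt(266774) - 743486826497876921/200265414419 = -743486826497876921/200265414419 + I*sqrt(266774)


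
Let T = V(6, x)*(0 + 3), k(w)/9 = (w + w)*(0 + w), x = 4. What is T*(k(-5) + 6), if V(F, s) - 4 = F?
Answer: 13680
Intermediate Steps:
V(F, s) = 4 + F
k(w) = 18*w² (k(w) = 9*((w + w)*(0 + w)) = 9*((2*w)*w) = 9*(2*w²) = 18*w²)
T = 30 (T = (4 + 6)*(0 + 3) = 10*3 = 30)
T*(k(-5) + 6) = 30*(18*(-5)² + 6) = 30*(18*25 + 6) = 30*(450 + 6) = 30*456 = 13680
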